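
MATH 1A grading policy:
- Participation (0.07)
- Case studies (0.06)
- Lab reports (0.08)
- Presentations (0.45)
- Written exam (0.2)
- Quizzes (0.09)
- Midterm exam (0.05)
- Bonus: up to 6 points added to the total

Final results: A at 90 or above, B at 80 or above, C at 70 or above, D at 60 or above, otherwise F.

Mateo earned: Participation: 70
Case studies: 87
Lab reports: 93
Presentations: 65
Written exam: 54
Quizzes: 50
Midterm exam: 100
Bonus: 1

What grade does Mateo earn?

D

Weighted total:
  Participation 70 × 0.07 = 4.9
  Case studies 87 × 0.06 = 5.22
  Lab reports 93 × 0.08 = 7.44
  Presentations 65 × 0.45 = 29.25
  Written exam 54 × 0.2 = 10.8
  Quizzes 50 × 0.09 = 4.5
  Midterm exam 100 × 0.05 = 5
Sum = 67.11
Bonus: 67.11 + 1 = 68.11
68.11 is ≥ 60 and < 70 → D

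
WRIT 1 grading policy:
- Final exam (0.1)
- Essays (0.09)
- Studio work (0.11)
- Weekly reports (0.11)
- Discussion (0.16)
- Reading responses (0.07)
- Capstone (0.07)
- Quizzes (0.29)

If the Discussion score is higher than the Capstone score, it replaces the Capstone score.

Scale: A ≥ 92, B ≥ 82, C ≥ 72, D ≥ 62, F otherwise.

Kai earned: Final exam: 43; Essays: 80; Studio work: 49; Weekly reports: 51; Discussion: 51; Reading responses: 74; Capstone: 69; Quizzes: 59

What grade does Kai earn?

F

Discussion (51) ≤ Capstone (69), so Capstone stays at 69.
Weighted total:
  Final exam 43 × 0.1 = 4.3
  Essays 80 × 0.09 = 7.2
  Studio work 49 × 0.11 = 5.39
  Weekly reports 51 × 0.11 = 5.61
  Discussion 51 × 0.16 = 8.16
  Reading responses 74 × 0.07 = 5.18
  Capstone 69 × 0.07 = 4.83
  Quizzes 59 × 0.29 = 17.11
Sum = 57.78
57.78 < 62 → F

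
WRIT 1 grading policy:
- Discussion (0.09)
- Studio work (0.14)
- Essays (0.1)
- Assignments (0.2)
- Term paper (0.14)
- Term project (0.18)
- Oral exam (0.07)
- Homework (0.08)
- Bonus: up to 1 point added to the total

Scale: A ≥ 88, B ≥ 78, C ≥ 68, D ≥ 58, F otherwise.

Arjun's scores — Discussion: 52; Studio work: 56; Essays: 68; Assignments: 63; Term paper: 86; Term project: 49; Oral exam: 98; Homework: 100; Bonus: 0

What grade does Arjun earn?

Weighted total:
  Discussion 52 × 0.09 = 4.68
  Studio work 56 × 0.14 = 7.84
  Essays 68 × 0.1 = 6.8
  Assignments 63 × 0.2 = 12.6
  Term paper 86 × 0.14 = 12.04
  Term project 49 × 0.18 = 8.82
  Oral exam 98 × 0.07 = 6.86
  Homework 100 × 0.08 = 8
Sum = 67.64
Bonus: 67.64 + 0 = 67.64
67.64 is ≥ 58 and < 68 → D

D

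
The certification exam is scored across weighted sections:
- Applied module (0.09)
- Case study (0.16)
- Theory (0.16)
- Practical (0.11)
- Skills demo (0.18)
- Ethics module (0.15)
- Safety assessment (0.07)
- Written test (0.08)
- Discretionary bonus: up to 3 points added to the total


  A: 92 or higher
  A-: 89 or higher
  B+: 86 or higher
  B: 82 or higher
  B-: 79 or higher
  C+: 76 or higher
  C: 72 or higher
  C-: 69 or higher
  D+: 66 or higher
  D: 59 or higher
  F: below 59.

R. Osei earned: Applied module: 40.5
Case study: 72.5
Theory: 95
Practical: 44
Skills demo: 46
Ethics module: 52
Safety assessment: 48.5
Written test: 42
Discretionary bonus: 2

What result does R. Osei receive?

D

Weighted total:
  Applied module 40.5 × 0.09 = 3.645
  Case study 72.5 × 0.16 = 11.6
  Theory 95 × 0.16 = 15.2
  Practical 44 × 0.11 = 4.84
  Skills demo 46 × 0.18 = 8.28
  Ethics module 52 × 0.15 = 7.8
  Safety assessment 48.5 × 0.07 = 3.395
  Written test 42 × 0.08 = 3.36
Sum = 58.12
Discretionary bonus: 58.12 + 2 = 60.12
60.12 is ≥ 59 and < 66 → D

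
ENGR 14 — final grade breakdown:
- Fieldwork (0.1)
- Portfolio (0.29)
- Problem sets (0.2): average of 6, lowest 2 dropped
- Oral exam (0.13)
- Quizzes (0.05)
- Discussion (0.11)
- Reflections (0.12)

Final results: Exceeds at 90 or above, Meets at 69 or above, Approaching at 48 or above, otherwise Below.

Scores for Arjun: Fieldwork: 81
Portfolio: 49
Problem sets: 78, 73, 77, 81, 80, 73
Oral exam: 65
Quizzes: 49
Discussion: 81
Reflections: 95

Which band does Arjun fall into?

Problem sets: drop 73, 73 → average of remaining 4 = 316/4 = 79
Weighted total:
  Fieldwork 81 × 0.1 = 8.1
  Portfolio 49 × 0.29 = 14.21
  Problem sets 79 × 0.2 = 15.8
  Oral exam 65 × 0.13 = 8.45
  Quizzes 49 × 0.05 = 2.45
  Discussion 81 × 0.11 = 8.91
  Reflections 95 × 0.12 = 11.4
Sum = 69.32
69.32 is ≥ 69 and < 90 → Meets

Meets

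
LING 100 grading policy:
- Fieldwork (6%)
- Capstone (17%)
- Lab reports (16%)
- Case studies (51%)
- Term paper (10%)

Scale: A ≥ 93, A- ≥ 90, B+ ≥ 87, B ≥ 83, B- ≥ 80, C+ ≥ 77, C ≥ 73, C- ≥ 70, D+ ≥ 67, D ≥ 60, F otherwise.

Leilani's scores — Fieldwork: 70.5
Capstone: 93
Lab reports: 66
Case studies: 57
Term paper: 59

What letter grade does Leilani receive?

D

Weighted total:
  Fieldwork 70.5 × 0.06 = 4.23
  Capstone 93 × 0.17 = 15.81
  Lab reports 66 × 0.16 = 10.56
  Case studies 57 × 0.51 = 29.07
  Term paper 59 × 0.1 = 5.9
Sum = 65.57
65.57 is ≥ 60 and < 67 → D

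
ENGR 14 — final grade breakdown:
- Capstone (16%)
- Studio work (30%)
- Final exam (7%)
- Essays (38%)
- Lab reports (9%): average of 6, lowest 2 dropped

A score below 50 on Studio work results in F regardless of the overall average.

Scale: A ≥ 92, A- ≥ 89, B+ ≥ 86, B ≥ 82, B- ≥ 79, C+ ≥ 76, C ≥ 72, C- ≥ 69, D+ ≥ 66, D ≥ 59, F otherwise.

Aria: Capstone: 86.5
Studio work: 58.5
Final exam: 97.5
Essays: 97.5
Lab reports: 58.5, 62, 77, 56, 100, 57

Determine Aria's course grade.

B-

Lab reports: drop 56, 57 → average of remaining 4 = 297.5/4 = 74.375
Studio work score 58.5 ≥ 50: minimum met.
Weighted total:
  Capstone 86.5 × 0.16 = 13.84
  Studio work 58.5 × 0.3 = 17.55
  Final exam 97.5 × 0.07 = 6.825
  Essays 97.5 × 0.38 = 37.05
  Lab reports 74.375 × 0.09 = 6.69375
Sum = 81.95875
81.95875 is ≥ 79 and < 82 → B-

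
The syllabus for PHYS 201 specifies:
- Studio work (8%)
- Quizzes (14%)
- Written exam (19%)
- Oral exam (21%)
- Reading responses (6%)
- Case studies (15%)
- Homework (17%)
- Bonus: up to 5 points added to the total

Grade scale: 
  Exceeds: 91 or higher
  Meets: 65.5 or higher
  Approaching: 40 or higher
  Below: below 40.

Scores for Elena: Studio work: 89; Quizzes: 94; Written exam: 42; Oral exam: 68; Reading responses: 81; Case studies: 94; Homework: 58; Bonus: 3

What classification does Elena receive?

Meets

Weighted total:
  Studio work 89 × 0.08 = 7.12
  Quizzes 94 × 0.14 = 13.16
  Written exam 42 × 0.19 = 7.98
  Oral exam 68 × 0.21 = 14.28
  Reading responses 81 × 0.06 = 4.86
  Case studies 94 × 0.15 = 14.1
  Homework 58 × 0.17 = 9.86
Sum = 71.36
Bonus: 71.36 + 3 = 74.36
74.36 is ≥ 65.5 and < 91 → Meets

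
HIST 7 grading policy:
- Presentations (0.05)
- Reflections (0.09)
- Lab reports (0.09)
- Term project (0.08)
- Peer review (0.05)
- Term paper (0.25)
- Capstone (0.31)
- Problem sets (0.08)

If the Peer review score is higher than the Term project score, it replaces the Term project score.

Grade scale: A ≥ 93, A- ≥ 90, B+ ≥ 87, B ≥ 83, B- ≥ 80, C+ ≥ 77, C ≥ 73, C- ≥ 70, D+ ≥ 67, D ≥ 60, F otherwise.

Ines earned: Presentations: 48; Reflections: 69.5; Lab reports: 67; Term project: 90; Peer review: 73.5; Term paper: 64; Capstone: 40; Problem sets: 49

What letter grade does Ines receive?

F

Peer review (73.5) ≤ Term project (90), so Term project stays at 90.
Weighted total:
  Presentations 48 × 0.05 = 2.4
  Reflections 69.5 × 0.09 = 6.255
  Lab reports 67 × 0.09 = 6.03
  Term project 90 × 0.08 = 7.2
  Peer review 73.5 × 0.05 = 3.675
  Term paper 64 × 0.25 = 16
  Capstone 40 × 0.31 = 12.4
  Problem sets 49 × 0.08 = 3.92
Sum = 57.88
57.88 < 60 → F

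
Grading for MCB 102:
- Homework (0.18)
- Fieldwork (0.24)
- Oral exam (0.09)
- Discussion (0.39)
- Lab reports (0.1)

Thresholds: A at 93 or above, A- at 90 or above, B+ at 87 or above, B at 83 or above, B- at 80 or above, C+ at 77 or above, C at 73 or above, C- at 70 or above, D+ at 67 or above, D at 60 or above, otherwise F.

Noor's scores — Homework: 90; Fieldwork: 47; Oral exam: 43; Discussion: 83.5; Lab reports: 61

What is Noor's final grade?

Weighted total:
  Homework 90 × 0.18 = 16.2
  Fieldwork 47 × 0.24 = 11.28
  Oral exam 43 × 0.09 = 3.87
  Discussion 83.5 × 0.39 = 32.565
  Lab reports 61 × 0.1 = 6.1
Sum = 70.015
70.015 is ≥ 70 and < 73 → C-

C-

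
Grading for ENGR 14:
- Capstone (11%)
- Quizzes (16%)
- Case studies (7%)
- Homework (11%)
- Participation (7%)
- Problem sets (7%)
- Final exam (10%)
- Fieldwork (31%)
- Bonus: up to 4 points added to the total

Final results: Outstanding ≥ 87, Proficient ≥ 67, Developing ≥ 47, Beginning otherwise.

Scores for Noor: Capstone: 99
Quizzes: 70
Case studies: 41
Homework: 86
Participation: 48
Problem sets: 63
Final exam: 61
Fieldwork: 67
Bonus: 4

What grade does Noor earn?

Weighted total:
  Capstone 99 × 0.11 = 10.89
  Quizzes 70 × 0.16 = 11.2
  Case studies 41 × 0.07 = 2.87
  Homework 86 × 0.11 = 9.46
  Participation 48 × 0.07 = 3.36
  Problem sets 63 × 0.07 = 4.41
  Final exam 61 × 0.1 = 6.1
  Fieldwork 67 × 0.31 = 20.77
Sum = 69.06
Bonus: 69.06 + 4 = 73.06
73.06 is ≥ 67 and < 87 → Proficient

Proficient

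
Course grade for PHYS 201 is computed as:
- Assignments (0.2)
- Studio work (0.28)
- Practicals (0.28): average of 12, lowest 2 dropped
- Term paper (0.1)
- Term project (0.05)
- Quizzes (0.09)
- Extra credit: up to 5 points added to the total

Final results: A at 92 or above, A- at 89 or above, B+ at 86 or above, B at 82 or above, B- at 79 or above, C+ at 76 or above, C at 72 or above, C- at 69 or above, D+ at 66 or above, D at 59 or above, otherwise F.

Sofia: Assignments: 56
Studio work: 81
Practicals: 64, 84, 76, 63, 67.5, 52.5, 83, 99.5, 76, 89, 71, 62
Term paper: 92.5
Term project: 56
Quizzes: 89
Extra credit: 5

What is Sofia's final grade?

B-

Practicals: drop 52.5, 62 → average of remaining 10 = 773/10 = 77.3
Weighted total:
  Assignments 56 × 0.2 = 11.2
  Studio work 81 × 0.28 = 22.68
  Practicals 77.3 × 0.28 = 21.644
  Term paper 92.5 × 0.1 = 9.25
  Term project 56 × 0.05 = 2.8
  Quizzes 89 × 0.09 = 8.01
Sum = 75.584
Extra credit: 75.584 + 5 = 80.584
80.584 is ≥ 79 and < 82 → B-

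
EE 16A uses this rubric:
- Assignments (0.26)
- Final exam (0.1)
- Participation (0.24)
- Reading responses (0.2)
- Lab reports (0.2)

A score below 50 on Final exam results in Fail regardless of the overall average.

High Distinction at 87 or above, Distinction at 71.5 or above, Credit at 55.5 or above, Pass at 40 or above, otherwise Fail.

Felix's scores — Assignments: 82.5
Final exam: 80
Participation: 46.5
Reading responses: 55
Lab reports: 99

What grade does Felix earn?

Credit

Final exam score 80 ≥ 50: minimum met.
Weighted total:
  Assignments 82.5 × 0.26 = 21.45
  Final exam 80 × 0.1 = 8
  Participation 46.5 × 0.24 = 11.16
  Reading responses 55 × 0.2 = 11
  Lab reports 99 × 0.2 = 19.8
Sum = 71.41
71.41 is ≥ 55.5 and < 71.5 → Credit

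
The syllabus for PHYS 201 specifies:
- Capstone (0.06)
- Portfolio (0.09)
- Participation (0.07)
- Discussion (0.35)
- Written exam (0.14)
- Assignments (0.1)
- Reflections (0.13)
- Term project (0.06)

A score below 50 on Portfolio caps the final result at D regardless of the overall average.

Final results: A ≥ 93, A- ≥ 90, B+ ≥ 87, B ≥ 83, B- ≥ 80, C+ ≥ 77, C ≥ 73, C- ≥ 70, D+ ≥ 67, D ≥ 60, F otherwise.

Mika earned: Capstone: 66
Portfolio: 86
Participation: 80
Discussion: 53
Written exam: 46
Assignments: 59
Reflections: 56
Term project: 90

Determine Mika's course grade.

D

Portfolio score 86 ≥ 50: minimum met.
Weighted total:
  Capstone 66 × 0.06 = 3.96
  Portfolio 86 × 0.09 = 7.74
  Participation 80 × 0.07 = 5.6
  Discussion 53 × 0.35 = 18.55
  Written exam 46 × 0.14 = 6.44
  Assignments 59 × 0.1 = 5.9
  Reflections 56 × 0.13 = 7.28
  Term project 90 × 0.06 = 5.4
Sum = 60.87
60.87 is ≥ 60 and < 67 → D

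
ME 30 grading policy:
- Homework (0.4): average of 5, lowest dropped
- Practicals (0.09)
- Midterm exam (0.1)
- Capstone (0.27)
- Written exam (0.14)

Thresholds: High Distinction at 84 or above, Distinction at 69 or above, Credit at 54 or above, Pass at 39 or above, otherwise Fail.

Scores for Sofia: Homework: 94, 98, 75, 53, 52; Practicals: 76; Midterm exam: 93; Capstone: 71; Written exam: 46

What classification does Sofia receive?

Distinction

Homework: drop 52 → average of remaining 4 = 320/4 = 80
Weighted total:
  Homework 80 × 0.4 = 32
  Practicals 76 × 0.09 = 6.84
  Midterm exam 93 × 0.1 = 9.3
  Capstone 71 × 0.27 = 19.17
  Written exam 46 × 0.14 = 6.44
Sum = 73.75
73.75 is ≥ 69 and < 84 → Distinction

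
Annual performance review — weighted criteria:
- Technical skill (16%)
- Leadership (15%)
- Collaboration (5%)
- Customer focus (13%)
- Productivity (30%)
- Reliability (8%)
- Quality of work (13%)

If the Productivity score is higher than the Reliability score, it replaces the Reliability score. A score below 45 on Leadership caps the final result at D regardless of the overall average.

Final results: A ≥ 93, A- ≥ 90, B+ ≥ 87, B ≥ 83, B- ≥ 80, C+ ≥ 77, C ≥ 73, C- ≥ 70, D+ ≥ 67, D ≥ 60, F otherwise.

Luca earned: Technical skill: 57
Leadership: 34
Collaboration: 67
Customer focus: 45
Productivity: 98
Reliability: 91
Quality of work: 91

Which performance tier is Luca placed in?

D

Productivity (98) > Reliability (91), so Reliability counts as 98.
Leadership score 34 < 45: minimum not met.
Weighted total:
  Technical skill 57 × 0.16 = 9.12
  Leadership 34 × 0.15 = 5.1
  Collaboration 67 × 0.05 = 3.35
  Customer focus 45 × 0.13 = 5.85
  Productivity 98 × 0.3 = 29.4
  Reliability 98 × 0.08 = 7.84
  Quality of work 91 × 0.13 = 11.83
Sum = 72.49
72.49 would be C-; cap at D applies → D.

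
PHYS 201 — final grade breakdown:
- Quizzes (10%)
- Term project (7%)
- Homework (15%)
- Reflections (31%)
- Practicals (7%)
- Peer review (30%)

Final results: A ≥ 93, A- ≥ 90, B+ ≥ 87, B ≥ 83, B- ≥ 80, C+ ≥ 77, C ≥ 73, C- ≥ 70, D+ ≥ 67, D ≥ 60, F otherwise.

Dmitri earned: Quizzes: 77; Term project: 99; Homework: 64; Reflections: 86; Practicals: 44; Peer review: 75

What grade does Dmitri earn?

C

Weighted total:
  Quizzes 77 × 0.1 = 7.7
  Term project 99 × 0.07 = 6.93
  Homework 64 × 0.15 = 9.6
  Reflections 86 × 0.31 = 26.66
  Practicals 44 × 0.07 = 3.08
  Peer review 75 × 0.3 = 22.5
Sum = 76.47
76.47 is ≥ 73 and < 77 → C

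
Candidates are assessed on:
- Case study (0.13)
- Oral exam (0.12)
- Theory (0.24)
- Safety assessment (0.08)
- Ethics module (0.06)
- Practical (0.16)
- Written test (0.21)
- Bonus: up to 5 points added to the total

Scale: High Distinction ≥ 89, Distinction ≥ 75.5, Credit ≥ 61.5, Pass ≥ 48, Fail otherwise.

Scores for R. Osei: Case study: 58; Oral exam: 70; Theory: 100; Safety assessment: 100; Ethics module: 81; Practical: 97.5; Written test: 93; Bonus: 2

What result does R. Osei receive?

Weighted total:
  Case study 58 × 0.13 = 7.54
  Oral exam 70 × 0.12 = 8.4
  Theory 100 × 0.24 = 24
  Safety assessment 100 × 0.08 = 8
  Ethics module 81 × 0.06 = 4.86
  Practical 97.5 × 0.16 = 15.6
  Written test 93 × 0.21 = 19.53
Sum = 87.93
Bonus: 87.93 + 2 = 89.93
89.93 ≥ 89 → High Distinction

High Distinction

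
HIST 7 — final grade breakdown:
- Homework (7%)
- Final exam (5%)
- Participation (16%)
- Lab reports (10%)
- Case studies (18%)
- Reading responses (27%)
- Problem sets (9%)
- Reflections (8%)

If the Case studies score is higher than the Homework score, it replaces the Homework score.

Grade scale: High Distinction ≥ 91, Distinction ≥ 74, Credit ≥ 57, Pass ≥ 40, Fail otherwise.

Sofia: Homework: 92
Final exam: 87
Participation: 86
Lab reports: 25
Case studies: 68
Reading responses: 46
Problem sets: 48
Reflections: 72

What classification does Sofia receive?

Credit

Case studies (68) ≤ Homework (92), so Homework stays at 92.
Weighted total:
  Homework 92 × 0.07 = 6.44
  Final exam 87 × 0.05 = 4.35
  Participation 86 × 0.16 = 13.76
  Lab reports 25 × 0.1 = 2.5
  Case studies 68 × 0.18 = 12.24
  Reading responses 46 × 0.27 = 12.42
  Problem sets 48 × 0.09 = 4.32
  Reflections 72 × 0.08 = 5.76
Sum = 61.79
61.79 is ≥ 57 and < 74 → Credit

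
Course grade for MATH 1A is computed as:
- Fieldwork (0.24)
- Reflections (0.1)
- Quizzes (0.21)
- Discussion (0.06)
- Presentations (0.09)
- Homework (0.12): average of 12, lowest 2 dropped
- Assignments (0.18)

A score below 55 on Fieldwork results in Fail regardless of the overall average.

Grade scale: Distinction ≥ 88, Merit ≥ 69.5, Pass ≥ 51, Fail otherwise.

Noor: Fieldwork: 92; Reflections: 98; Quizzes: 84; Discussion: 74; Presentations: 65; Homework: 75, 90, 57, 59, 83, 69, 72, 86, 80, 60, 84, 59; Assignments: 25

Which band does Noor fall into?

Homework: drop 57, 59 → average of remaining 10 = 758/10 = 75.8
Fieldwork score 92 ≥ 55: minimum met.
Weighted total:
  Fieldwork 92 × 0.24 = 22.08
  Reflections 98 × 0.1 = 9.8
  Quizzes 84 × 0.21 = 17.64
  Discussion 74 × 0.06 = 4.44
  Presentations 65 × 0.09 = 5.85
  Homework 75.8 × 0.12 = 9.096
  Assignments 25 × 0.18 = 4.5
Sum = 73.406
73.406 is ≥ 69.5 and < 88 → Merit

Merit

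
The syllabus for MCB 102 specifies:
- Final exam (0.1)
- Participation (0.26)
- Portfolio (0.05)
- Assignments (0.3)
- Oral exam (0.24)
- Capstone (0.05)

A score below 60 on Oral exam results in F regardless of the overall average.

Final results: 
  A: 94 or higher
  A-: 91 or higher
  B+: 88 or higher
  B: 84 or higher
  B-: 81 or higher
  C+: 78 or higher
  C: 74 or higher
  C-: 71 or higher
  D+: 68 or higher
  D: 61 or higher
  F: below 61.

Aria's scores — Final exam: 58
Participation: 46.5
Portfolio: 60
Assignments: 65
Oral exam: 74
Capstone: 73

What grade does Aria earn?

Oral exam score 74 ≥ 60: minimum met.
Weighted total:
  Final exam 58 × 0.1 = 5.8
  Participation 46.5 × 0.26 = 12.09
  Portfolio 60 × 0.05 = 3
  Assignments 65 × 0.3 = 19.5
  Oral exam 74 × 0.24 = 17.76
  Capstone 73 × 0.05 = 3.65
Sum = 61.8
61.8 is ≥ 61 and < 68 → D

D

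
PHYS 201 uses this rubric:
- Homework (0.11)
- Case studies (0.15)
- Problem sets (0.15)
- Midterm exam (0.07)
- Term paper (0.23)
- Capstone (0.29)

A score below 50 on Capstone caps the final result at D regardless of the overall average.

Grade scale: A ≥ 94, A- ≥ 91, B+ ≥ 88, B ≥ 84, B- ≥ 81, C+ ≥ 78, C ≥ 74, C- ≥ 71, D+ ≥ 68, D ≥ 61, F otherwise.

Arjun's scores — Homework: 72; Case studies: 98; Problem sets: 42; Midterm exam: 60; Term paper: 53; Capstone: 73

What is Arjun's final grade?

D

Capstone score 73 ≥ 50: minimum met.
Weighted total:
  Homework 72 × 0.11 = 7.92
  Case studies 98 × 0.15 = 14.7
  Problem sets 42 × 0.15 = 6.3
  Midterm exam 60 × 0.07 = 4.2
  Term paper 53 × 0.23 = 12.19
  Capstone 73 × 0.29 = 21.17
Sum = 66.48
66.48 is ≥ 61 and < 68 → D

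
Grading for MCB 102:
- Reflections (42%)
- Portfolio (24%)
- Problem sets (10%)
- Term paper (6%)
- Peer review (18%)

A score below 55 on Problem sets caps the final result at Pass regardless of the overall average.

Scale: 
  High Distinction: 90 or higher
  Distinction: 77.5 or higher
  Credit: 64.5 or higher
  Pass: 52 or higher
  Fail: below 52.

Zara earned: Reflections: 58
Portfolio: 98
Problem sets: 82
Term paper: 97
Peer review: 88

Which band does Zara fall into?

Problem sets score 82 ≥ 55: minimum met.
Weighted total:
  Reflections 58 × 0.42 = 24.36
  Portfolio 98 × 0.24 = 23.52
  Problem sets 82 × 0.1 = 8.2
  Term paper 97 × 0.06 = 5.82
  Peer review 88 × 0.18 = 15.84
Sum = 77.74
77.74 is ≥ 77.5 and < 90 → Distinction

Distinction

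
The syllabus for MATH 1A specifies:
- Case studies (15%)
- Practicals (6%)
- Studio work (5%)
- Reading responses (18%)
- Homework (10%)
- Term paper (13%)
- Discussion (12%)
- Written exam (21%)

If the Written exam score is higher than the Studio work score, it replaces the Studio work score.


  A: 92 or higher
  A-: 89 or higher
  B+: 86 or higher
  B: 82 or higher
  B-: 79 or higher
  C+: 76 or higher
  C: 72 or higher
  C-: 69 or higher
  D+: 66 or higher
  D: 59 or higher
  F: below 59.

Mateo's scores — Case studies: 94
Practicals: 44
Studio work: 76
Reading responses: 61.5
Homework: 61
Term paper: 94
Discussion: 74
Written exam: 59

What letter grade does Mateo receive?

Written exam (59) ≤ Studio work (76), so Studio work stays at 76.
Weighted total:
  Case studies 94 × 0.15 = 14.1
  Practicals 44 × 0.06 = 2.64
  Studio work 76 × 0.05 = 3.8
  Reading responses 61.5 × 0.18 = 11.07
  Homework 61 × 0.1 = 6.1
  Term paper 94 × 0.13 = 12.22
  Discussion 74 × 0.12 = 8.88
  Written exam 59 × 0.21 = 12.39
Sum = 71.2
71.2 is ≥ 69 and < 72 → C-

C-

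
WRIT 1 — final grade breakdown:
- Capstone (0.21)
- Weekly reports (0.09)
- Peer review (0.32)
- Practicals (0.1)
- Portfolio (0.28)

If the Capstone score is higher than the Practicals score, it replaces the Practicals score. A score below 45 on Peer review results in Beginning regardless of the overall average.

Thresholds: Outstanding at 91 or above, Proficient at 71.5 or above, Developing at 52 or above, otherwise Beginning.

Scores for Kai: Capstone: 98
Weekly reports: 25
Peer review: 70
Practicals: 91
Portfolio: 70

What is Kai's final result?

Proficient

Capstone (98) > Practicals (91), so Practicals counts as 98.
Peer review score 70 ≥ 45: minimum met.
Weighted total:
  Capstone 98 × 0.21 = 20.58
  Weekly reports 25 × 0.09 = 2.25
  Peer review 70 × 0.32 = 22.4
  Practicals 98 × 0.1 = 9.8
  Portfolio 70 × 0.28 = 19.6
Sum = 74.63
74.63 is ≥ 71.5 and < 91 → Proficient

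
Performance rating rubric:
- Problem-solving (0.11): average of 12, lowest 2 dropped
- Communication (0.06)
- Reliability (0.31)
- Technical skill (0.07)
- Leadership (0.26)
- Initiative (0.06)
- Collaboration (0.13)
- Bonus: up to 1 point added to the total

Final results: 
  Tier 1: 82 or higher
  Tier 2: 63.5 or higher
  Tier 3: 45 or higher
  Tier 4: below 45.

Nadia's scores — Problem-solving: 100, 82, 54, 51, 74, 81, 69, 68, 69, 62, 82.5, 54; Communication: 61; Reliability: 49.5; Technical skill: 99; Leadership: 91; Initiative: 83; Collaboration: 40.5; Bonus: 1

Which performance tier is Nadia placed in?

Tier 2

Problem-solving: drop 51, 54 → average of remaining 10 = 741.5/10 = 74.15
Weighted total:
  Problem-solving 74.15 × 0.11 = 8.1565
  Communication 61 × 0.06 = 3.66
  Reliability 49.5 × 0.31 = 15.345
  Technical skill 99 × 0.07 = 6.93
  Leadership 91 × 0.26 = 23.66
  Initiative 83 × 0.06 = 4.98
  Collaboration 40.5 × 0.13 = 5.265
Sum = 67.9965
Bonus: 67.9965 + 1 = 68.9965
68.9965 is ≥ 63.5 and < 82 → Tier 2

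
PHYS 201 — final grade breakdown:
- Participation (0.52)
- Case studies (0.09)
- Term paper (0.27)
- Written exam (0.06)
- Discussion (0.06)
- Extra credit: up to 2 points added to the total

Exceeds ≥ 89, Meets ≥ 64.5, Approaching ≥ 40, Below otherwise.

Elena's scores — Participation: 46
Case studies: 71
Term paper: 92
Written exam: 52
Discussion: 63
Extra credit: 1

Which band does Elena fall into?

Approaching

Weighted total:
  Participation 46 × 0.52 = 23.92
  Case studies 71 × 0.09 = 6.39
  Term paper 92 × 0.27 = 24.84
  Written exam 52 × 0.06 = 3.12
  Discussion 63 × 0.06 = 3.78
Sum = 62.05
Extra credit: 62.05 + 1 = 63.05
63.05 is ≥ 40 and < 64.5 → Approaching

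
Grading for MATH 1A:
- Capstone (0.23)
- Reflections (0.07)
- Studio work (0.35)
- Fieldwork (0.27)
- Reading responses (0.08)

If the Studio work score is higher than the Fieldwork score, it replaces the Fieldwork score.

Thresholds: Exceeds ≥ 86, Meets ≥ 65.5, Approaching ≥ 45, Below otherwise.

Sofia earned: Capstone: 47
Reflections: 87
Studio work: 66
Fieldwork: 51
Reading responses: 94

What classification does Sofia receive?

Studio work (66) > Fieldwork (51), so Fieldwork counts as 66.
Weighted total:
  Capstone 47 × 0.23 = 10.81
  Reflections 87 × 0.07 = 6.09
  Studio work 66 × 0.35 = 23.1
  Fieldwork 66 × 0.27 = 17.82
  Reading responses 94 × 0.08 = 7.52
Sum = 65.34
65.34 is ≥ 45 and < 65.5 → Approaching

Approaching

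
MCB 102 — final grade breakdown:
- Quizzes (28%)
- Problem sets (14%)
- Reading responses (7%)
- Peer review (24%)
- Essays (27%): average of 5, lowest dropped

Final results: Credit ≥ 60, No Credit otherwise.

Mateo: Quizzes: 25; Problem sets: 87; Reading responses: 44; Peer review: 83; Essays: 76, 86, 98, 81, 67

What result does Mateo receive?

Credit

Essays: drop 67 → average of remaining 4 = 341/4 = 85.25
Weighted total:
  Quizzes 25 × 0.28 = 7
  Problem sets 87 × 0.14 = 12.18
  Reading responses 44 × 0.07 = 3.08
  Peer review 83 × 0.24 = 19.92
  Essays 85.25 × 0.27 = 23.0175
Sum = 65.1975
65.1975 ≥ 60 → Credit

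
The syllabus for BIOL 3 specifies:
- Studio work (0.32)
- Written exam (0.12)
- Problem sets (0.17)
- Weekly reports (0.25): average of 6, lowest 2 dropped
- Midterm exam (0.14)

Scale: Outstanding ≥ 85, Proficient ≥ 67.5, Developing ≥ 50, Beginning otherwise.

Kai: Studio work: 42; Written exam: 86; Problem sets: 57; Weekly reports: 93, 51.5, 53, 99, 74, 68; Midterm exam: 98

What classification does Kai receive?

Weekly reports: drop 51.5, 53 → average of remaining 4 = 334/4 = 83.5
Weighted total:
  Studio work 42 × 0.32 = 13.44
  Written exam 86 × 0.12 = 10.32
  Problem sets 57 × 0.17 = 9.69
  Weekly reports 83.5 × 0.25 = 20.875
  Midterm exam 98 × 0.14 = 13.72
Sum = 68.045
68.045 is ≥ 67.5 and < 85 → Proficient

Proficient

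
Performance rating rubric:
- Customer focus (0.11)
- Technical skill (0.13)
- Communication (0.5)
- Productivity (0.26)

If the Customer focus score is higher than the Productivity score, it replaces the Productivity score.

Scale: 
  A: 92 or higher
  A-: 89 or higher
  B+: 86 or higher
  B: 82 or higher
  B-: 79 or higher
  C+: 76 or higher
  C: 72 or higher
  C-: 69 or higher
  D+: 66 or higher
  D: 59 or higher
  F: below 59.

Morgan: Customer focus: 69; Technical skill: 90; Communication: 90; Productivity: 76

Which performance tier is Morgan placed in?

B

Customer focus (69) ≤ Productivity (76), so Productivity stays at 76.
Weighted total:
  Customer focus 69 × 0.11 = 7.59
  Technical skill 90 × 0.13 = 11.7
  Communication 90 × 0.5 = 45
  Productivity 76 × 0.26 = 19.76
Sum = 84.05
84.05 is ≥ 82 and < 86 → B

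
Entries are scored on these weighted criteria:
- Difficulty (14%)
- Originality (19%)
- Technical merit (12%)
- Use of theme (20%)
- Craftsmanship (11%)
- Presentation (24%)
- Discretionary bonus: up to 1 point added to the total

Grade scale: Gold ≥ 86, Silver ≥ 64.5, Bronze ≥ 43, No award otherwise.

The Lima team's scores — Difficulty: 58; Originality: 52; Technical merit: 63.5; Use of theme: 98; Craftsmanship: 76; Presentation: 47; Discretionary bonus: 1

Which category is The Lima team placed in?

Silver

Weighted total:
  Difficulty 58 × 0.14 = 8.12
  Originality 52 × 0.19 = 9.88
  Technical merit 63.5 × 0.12 = 7.62
  Use of theme 98 × 0.2 = 19.6
  Craftsmanship 76 × 0.11 = 8.36
  Presentation 47 × 0.24 = 11.28
Sum = 64.86
Discretionary bonus: 64.86 + 1 = 65.86
65.86 is ≥ 64.5 and < 86 → Silver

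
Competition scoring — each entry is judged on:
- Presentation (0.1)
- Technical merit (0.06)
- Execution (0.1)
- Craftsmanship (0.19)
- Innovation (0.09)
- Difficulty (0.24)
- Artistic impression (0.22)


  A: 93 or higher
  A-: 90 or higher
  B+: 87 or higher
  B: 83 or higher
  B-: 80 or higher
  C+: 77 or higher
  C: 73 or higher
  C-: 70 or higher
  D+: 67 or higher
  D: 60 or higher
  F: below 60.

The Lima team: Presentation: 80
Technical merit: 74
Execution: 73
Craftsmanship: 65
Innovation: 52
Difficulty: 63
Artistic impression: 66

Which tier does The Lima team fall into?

D

Weighted total:
  Presentation 80 × 0.1 = 8
  Technical merit 74 × 0.06 = 4.44
  Execution 73 × 0.1 = 7.3
  Craftsmanship 65 × 0.19 = 12.35
  Innovation 52 × 0.09 = 4.68
  Difficulty 63 × 0.24 = 15.12
  Artistic impression 66 × 0.22 = 14.52
Sum = 66.41
66.41 is ≥ 60 and < 67 → D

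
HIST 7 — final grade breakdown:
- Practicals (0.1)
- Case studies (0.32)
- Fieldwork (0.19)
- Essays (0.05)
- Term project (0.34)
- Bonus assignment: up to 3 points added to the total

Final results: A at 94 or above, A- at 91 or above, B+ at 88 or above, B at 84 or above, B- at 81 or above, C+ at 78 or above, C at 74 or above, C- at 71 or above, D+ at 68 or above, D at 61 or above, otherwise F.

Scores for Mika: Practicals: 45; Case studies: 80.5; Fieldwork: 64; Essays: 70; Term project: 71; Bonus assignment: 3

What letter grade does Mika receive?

C-

Weighted total:
  Practicals 45 × 0.1 = 4.5
  Case studies 80.5 × 0.32 = 25.76
  Fieldwork 64 × 0.19 = 12.16
  Essays 70 × 0.05 = 3.5
  Term project 71 × 0.34 = 24.14
Sum = 70.06
Bonus assignment: 70.06 + 3 = 73.06
73.06 is ≥ 71 and < 74 → C-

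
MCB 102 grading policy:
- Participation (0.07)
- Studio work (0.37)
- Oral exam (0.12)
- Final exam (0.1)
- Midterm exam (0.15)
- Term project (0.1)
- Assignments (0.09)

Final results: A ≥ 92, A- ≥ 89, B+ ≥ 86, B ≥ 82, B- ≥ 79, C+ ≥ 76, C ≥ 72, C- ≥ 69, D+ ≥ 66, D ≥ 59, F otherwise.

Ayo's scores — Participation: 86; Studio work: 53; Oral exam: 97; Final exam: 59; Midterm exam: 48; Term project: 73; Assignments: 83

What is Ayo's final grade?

D

Weighted total:
  Participation 86 × 0.07 = 6.02
  Studio work 53 × 0.37 = 19.61
  Oral exam 97 × 0.12 = 11.64
  Final exam 59 × 0.1 = 5.9
  Midterm exam 48 × 0.15 = 7.2
  Term project 73 × 0.1 = 7.3
  Assignments 83 × 0.09 = 7.47
Sum = 65.14
65.14 is ≥ 59 and < 66 → D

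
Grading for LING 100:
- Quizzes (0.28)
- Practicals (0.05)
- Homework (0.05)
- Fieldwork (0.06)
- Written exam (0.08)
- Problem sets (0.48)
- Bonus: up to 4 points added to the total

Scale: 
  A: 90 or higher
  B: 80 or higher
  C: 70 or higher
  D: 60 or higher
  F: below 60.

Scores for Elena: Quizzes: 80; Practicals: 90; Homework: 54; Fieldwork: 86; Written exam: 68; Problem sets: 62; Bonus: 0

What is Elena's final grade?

Weighted total:
  Quizzes 80 × 0.28 = 22.4
  Practicals 90 × 0.05 = 4.5
  Homework 54 × 0.05 = 2.7
  Fieldwork 86 × 0.06 = 5.16
  Written exam 68 × 0.08 = 5.44
  Problem sets 62 × 0.48 = 29.76
Sum = 69.96
Bonus: 69.96 + 0 = 69.96
69.96 is ≥ 60 and < 70 → D

D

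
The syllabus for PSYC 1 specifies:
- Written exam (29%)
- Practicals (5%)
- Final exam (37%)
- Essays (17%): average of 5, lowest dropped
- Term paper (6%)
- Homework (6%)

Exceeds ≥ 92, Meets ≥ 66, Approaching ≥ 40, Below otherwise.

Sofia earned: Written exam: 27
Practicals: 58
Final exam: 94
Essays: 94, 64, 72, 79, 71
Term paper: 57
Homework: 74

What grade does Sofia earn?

Meets

Essays: drop 64 → average of remaining 4 = 316/4 = 79
Weighted total:
  Written exam 27 × 0.29 = 7.83
  Practicals 58 × 0.05 = 2.9
  Final exam 94 × 0.37 = 34.78
  Essays 79 × 0.17 = 13.43
  Term paper 57 × 0.06 = 3.42
  Homework 74 × 0.06 = 4.44
Sum = 66.8
66.8 is ≥ 66 and < 92 → Meets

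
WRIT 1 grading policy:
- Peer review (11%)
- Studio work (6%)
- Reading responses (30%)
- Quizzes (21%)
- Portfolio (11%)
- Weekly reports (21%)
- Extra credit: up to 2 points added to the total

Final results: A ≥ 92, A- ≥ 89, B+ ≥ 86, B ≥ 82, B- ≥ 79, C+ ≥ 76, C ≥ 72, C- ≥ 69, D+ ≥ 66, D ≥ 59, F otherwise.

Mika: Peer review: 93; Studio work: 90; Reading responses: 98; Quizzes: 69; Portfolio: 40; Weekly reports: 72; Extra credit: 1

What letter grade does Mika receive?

B-

Weighted total:
  Peer review 93 × 0.11 = 10.23
  Studio work 90 × 0.06 = 5.4
  Reading responses 98 × 0.3 = 29.4
  Quizzes 69 × 0.21 = 14.49
  Portfolio 40 × 0.11 = 4.4
  Weekly reports 72 × 0.21 = 15.12
Sum = 79.04
Extra credit: 79.04 + 1 = 80.04
80.04 is ≥ 79 and < 82 → B-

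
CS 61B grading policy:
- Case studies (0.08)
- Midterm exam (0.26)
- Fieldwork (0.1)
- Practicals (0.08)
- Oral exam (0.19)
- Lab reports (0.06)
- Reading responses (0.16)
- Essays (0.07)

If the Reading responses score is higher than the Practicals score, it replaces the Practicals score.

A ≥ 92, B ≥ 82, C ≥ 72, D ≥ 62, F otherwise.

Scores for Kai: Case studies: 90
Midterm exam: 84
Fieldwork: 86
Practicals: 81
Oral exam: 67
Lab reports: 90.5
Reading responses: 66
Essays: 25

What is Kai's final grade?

Reading responses (66) ≤ Practicals (81), so Practicals stays at 81.
Weighted total:
  Case studies 90 × 0.08 = 7.2
  Midterm exam 84 × 0.26 = 21.84
  Fieldwork 86 × 0.1 = 8.6
  Practicals 81 × 0.08 = 6.48
  Oral exam 67 × 0.19 = 12.73
  Lab reports 90.5 × 0.06 = 5.43
  Reading responses 66 × 0.16 = 10.56
  Essays 25 × 0.07 = 1.75
Sum = 74.59
74.59 is ≥ 72 and < 82 → C

C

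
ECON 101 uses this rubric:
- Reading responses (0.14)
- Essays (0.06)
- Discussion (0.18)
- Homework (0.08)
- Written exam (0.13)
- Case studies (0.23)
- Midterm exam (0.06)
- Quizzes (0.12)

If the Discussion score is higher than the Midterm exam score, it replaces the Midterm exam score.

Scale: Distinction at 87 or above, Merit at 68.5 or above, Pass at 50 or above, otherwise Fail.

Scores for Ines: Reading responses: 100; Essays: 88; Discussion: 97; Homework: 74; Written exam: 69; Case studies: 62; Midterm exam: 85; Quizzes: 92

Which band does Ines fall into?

Merit

Discussion (97) > Midterm exam (85), so Midterm exam counts as 97.
Weighted total:
  Reading responses 100 × 0.14 = 14
  Essays 88 × 0.06 = 5.28
  Discussion 97 × 0.18 = 17.46
  Homework 74 × 0.08 = 5.92
  Written exam 69 × 0.13 = 8.97
  Case studies 62 × 0.23 = 14.26
  Midterm exam 97 × 0.06 = 5.82
  Quizzes 92 × 0.12 = 11.04
Sum = 82.75
82.75 is ≥ 68.5 and < 87 → Merit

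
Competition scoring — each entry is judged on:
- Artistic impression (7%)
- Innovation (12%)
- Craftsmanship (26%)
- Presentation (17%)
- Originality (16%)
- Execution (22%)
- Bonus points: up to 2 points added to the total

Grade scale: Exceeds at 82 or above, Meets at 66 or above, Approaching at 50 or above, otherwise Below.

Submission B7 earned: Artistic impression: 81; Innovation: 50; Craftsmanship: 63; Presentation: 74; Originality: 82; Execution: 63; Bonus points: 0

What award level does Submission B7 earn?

Weighted total:
  Artistic impression 81 × 0.07 = 5.67
  Innovation 50 × 0.12 = 6
  Craftsmanship 63 × 0.26 = 16.38
  Presentation 74 × 0.17 = 12.58
  Originality 82 × 0.16 = 13.12
  Execution 63 × 0.22 = 13.86
Sum = 67.61
Bonus points: 67.61 + 0 = 67.61
67.61 is ≥ 66 and < 82 → Meets

Meets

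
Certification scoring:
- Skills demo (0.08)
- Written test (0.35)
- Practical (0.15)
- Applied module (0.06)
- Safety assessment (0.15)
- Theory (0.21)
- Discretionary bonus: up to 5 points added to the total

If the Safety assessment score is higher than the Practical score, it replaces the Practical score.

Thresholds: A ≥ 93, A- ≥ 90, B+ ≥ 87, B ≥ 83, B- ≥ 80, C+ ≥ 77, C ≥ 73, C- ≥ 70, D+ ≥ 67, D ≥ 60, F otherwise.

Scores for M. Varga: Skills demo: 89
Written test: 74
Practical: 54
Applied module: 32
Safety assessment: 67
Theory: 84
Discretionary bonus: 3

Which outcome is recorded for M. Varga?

Safety assessment (67) > Practical (54), so Practical counts as 67.
Weighted total:
  Skills demo 89 × 0.08 = 7.12
  Written test 74 × 0.35 = 25.9
  Practical 67 × 0.15 = 10.05
  Applied module 32 × 0.06 = 1.92
  Safety assessment 67 × 0.15 = 10.05
  Theory 84 × 0.21 = 17.64
Sum = 72.68
Discretionary bonus: 72.68 + 3 = 75.68
75.68 is ≥ 73 and < 77 → C

C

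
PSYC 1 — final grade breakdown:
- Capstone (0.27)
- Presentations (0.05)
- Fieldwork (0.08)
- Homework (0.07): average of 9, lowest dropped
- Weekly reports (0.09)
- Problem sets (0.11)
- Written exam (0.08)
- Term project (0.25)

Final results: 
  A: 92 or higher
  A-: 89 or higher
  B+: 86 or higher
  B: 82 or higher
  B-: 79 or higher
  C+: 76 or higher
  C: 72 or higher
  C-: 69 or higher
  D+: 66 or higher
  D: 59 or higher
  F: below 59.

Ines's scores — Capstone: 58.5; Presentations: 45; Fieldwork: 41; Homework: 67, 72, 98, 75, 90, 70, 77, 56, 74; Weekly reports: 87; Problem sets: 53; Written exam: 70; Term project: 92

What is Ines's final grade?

Homework: drop 56 → average of remaining 8 = 623/8 = 77.875
Weighted total:
  Capstone 58.5 × 0.27 = 15.795
  Presentations 45 × 0.05 = 2.25
  Fieldwork 41 × 0.08 = 3.28
  Homework 77.875 × 0.07 = 5.45125
  Weekly reports 87 × 0.09 = 7.83
  Problem sets 53 × 0.11 = 5.83
  Written exam 70 × 0.08 = 5.6
  Term project 92 × 0.25 = 23
Sum = 69.03625
69.03625 is ≥ 69 and < 72 → C-

C-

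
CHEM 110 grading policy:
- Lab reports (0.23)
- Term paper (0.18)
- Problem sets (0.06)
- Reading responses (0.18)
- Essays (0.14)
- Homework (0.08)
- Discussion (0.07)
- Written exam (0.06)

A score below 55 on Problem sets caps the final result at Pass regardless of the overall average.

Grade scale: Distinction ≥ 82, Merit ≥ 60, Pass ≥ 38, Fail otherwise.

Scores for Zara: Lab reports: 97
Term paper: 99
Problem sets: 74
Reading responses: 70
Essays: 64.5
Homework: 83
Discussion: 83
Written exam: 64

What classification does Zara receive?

Problem sets score 74 ≥ 55: minimum met.
Weighted total:
  Lab reports 97 × 0.23 = 22.31
  Term paper 99 × 0.18 = 17.82
  Problem sets 74 × 0.06 = 4.44
  Reading responses 70 × 0.18 = 12.6
  Essays 64.5 × 0.14 = 9.03
  Homework 83 × 0.08 = 6.64
  Discussion 83 × 0.07 = 5.81
  Written exam 64 × 0.06 = 3.84
Sum = 82.49
82.49 ≥ 82 → Distinction

Distinction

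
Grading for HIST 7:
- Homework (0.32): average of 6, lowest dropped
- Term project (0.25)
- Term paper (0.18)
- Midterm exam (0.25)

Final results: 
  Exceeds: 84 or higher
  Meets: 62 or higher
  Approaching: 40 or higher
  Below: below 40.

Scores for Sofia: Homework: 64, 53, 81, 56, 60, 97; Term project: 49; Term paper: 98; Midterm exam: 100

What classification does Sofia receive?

Meets

Homework: drop 53 → average of remaining 5 = 358/5 = 71.6
Weighted total:
  Homework 71.6 × 0.32 = 22.912
  Term project 49 × 0.25 = 12.25
  Term paper 98 × 0.18 = 17.64
  Midterm exam 100 × 0.25 = 25
Sum = 77.802
77.802 is ≥ 62 and < 84 → Meets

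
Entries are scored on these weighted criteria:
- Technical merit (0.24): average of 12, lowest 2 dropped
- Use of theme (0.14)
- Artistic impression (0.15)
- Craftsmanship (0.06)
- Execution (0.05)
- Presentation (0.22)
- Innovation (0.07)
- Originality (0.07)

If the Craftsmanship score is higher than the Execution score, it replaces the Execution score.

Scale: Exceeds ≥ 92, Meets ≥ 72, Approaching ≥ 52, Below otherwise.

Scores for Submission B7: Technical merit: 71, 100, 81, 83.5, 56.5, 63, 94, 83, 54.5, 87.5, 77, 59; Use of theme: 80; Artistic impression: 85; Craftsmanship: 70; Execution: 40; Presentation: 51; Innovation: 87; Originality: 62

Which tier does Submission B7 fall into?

Meets

Technical merit: drop 54.5, 56.5 → average of remaining 10 = 799/10 = 79.9
Craftsmanship (70) > Execution (40), so Execution counts as 70.
Weighted total:
  Technical merit 79.9 × 0.24 = 19.176
  Use of theme 80 × 0.14 = 11.2
  Artistic impression 85 × 0.15 = 12.75
  Craftsmanship 70 × 0.06 = 4.2
  Execution 70 × 0.05 = 3.5
  Presentation 51 × 0.22 = 11.22
  Innovation 87 × 0.07 = 6.09
  Originality 62 × 0.07 = 4.34
Sum = 72.476
72.476 is ≥ 72 and < 92 → Meets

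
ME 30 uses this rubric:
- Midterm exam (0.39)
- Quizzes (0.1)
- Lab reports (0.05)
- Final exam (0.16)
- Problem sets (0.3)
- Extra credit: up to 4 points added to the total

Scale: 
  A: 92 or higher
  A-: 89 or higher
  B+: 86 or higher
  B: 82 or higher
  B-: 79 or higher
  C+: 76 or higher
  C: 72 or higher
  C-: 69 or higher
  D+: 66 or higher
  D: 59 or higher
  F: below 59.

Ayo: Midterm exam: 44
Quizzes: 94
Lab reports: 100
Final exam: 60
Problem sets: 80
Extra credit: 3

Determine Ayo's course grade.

Weighted total:
  Midterm exam 44 × 0.39 = 17.16
  Quizzes 94 × 0.1 = 9.4
  Lab reports 100 × 0.05 = 5
  Final exam 60 × 0.16 = 9.6
  Problem sets 80 × 0.3 = 24
Sum = 65.16
Extra credit: 65.16 + 3 = 68.16
68.16 is ≥ 66 and < 69 → D+

D+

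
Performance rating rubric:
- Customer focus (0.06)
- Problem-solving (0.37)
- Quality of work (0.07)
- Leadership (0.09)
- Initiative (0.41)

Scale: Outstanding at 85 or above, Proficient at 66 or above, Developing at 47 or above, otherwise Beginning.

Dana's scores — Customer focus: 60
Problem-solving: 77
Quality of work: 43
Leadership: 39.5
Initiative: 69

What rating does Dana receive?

Proficient

Weighted total:
  Customer focus 60 × 0.06 = 3.6
  Problem-solving 77 × 0.37 = 28.49
  Quality of work 43 × 0.07 = 3.01
  Leadership 39.5 × 0.09 = 3.555
  Initiative 69 × 0.41 = 28.29
Sum = 66.945
66.945 is ≥ 66 and < 85 → Proficient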